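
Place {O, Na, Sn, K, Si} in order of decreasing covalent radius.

Across a period the added protons contract the valence shell; down a group each new principal shell makes the atom larger.
These span different periods and groups, so the two trends combine.
Si > O: both effects reinforce here, so Si is clearly the larger of the two.
Sn > Si: Sn sits below Si in group 14, so the down-group effect alone puts Sn larger.
Na > Sn: the two effects oppose for this pair; the across-period effect wins (155 vs 140 pm).
K > Na: they share group 1; the group trend gives K the larger value.
Approximate values (pm): O 63, Na 155, Si 116, K 196, Sn 140.
So from largest to smallest: K > Na > Sn > Si > O.

K > Na > Sn > Si > O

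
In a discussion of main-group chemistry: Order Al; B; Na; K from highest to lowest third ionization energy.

Consider each +2 ion: Al²⁺ still has 1 valence electron; B²⁺ still has 1 valence electron; Na²⁺ is already 1 electron into the core; K²⁺ is already 1 electron into the core.
Core electrons are held far more tightly than valence electrons, so K and Na top the IE_3 order.
Valence configurations: Al²⁺ [Ne]3s¹, B²⁺ [He]2s¹.
The numbers (kJ/mol): Al 2745, B 3660, Na 6910, K 4420.
Putting it together, IE_3: Al < B < K < Na.

Na > K > B > Al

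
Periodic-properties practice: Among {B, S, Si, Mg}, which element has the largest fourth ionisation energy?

B

The fourth ionization energy removes an electron from the +3 ion. For each element: B³⁺ is the bare [He] core; S³⁺ still has 3 valence electrons; Si³⁺ still has 1 valence electron; Mg³⁺ is already 1 electron into the core.
Pulling an electron out of a noble-gas core costs far more than removing a remaining valence electron, so Mg and B sit at the high end of IE_4.
Valence configurations: S³⁺ [Ne]3s²3p¹, Si³⁺ [Ne]3s¹.
Approximate IE_4 values (kJ/mol): B 25026, S 4556, Si 4356, Mg 10543.
Overall IE_4 order: Si < S < Mg < B.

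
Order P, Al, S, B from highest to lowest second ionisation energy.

B > S > P > Al

The second ionization energy removes an electron from the +1 ion. For each element: P⁺ still has 4 valence electrons; Al⁺ still has 2 valence electrons; S⁺ still has 5 valence electrons; B⁺ still has 2 valence electrons.
All are still removing valence electrons, so compare the +1 ions as you would atoms: IE_2 generally rises across a period (higher Z_eff) and falls down a group (larger shell), subject to the usual subshell exceptions.
Valence configurations: P⁺ [Ne]3s²3p², Al⁺ [Ne]3s², S⁺ [Ne]3s²3p³, B⁺ [He]2s².
Tabulated IE_2 (kJ/mol): P 1907, Al 1817, S 2252, B 2427.
So the second ionization energies run Al < P < S < B.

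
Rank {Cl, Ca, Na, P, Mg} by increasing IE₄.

The fourth ionization energy removes an electron from the +3 ion. For each element: Cl³⁺ still has 4 valence electrons; Ca³⁺ is already 1 electron into the core; Na³⁺ is already 2 electrons into the core; P³⁺ still has 2 valence electrons; Mg³⁺ is already 1 electron into the core.
Breaking into a closed-shell core is much more expensive than removing a leftover valence electron — Ca, Na and Mg have the largest IE_4 here.
Valence configurations: Cl³⁺ [Ne]3s²3p², P³⁺ [Ne]3s².
Approximate IE_4 values (kJ/mol): Cl 5159, Ca 6491, Na 9543, P 4964, Mg 10543.
Hence IE_4: P < Cl < Ca < Na < Mg.

P, Cl, Ca, Na, Mg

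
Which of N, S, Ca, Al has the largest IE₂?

The second ionization energy removes an electron from the +1 ion. For each element: N⁺ still has 4 valence electrons; S⁺ still has 5 valence electrons; Ca⁺ still has 1 valence electron; Al⁺ still has 2 valence electrons.
All are still removing valence electrons, so compare the +1 ions as you would atoms: IE_2 generally rises across a period (higher Z_eff) and falls down a group (larger shell), subject to the usual subshell exceptions.
Valence configurations: N⁺ [He]2s²2p², S⁺ [Ne]3s²3p³, Ca⁺ [Ar]4s¹, Al⁺ [Ne]3s².
The numbers (kJ/mol): N 2856, S 2252, Ca 1145, Al 1817.
Putting it together, IE_2: Ca < Al < S < N.

N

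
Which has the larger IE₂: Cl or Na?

Consider each +1 ion: Cl⁺ still has 6 valence electrons; Na⁺ is the bare [Ne] core.
Breaking into a closed-shell core is much more expensive than removing a leftover valence electron — Na has the largest IE_2 here.
Approximate IE_2 values (kJ/mol): Cl 2298, Na 4562.
Hence IE_2: Cl < Na.

Na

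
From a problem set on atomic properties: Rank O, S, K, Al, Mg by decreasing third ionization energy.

Mg, O, K, S, Al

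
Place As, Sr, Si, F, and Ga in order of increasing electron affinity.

F is in period 2, group 17; Si is in period 3, group 14; Ga is in period 4, group 13; As is in period 4, group 15; Sr is in period 5, group 2.
Adding an electron releases more energy for atoms nearer the top right (short of the noble gases).
Neither a single period nor a single group — weigh both effects.
Ga > Sr: relative to Sr, both the across-period and down-group shifts push Ga's electron affinity up.
As > Ga: As lies to the right of Ga in period 4, so the across-period effect alone puts As higher.
Si > As: period and group pull opposite ways; the down-group shift dominates (134 vs 78 kJ/mol).
F > Si: both effects reinforce here, so F is clearly the higher of the two.
Tabulated electron affinity (kJ/mol): F 328, Si 134, Ga 29, As 78, Sr 5.
So from lowest to highest: Sr < Ga < As < Si < F.

Sr < Ga < As < Si < F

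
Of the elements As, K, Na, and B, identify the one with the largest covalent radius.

Radius decreases left→right (rising Z_eff, same n) and increases top→bottom (higher n).
Here both period and group differ, so the two effects have to be weighed against each other.
As > B: period and group pull opposite ways; the down-group shift dominates (121 vs 85 pm).
Na > As: period and group pull opposite ways; the across-period shift dominates (155 vs 121 pm).
K > Na: they share group 1; the group trend gives K the larger value.
For reference (pm): B 85, Na 155, K 196, As 121.
The largest covalent radius among these belongs to K.

K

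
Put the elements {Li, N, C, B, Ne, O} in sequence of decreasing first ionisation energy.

Ne, N, O, C, B, Li

Li is in period 2, group 1; B is in period 2, group 13; C is in period 2, group 14; N is in period 2, group 15; O is in period 2, group 16; Ne is in period 2, group 18.
Across a period the outer electron is held more tightly (higher IE₁); down a group it sits in a higher shell, more shielded, and comes off more easily.
All lie in period 2; the across-period trend (first ionization energy increases left to right) applies, with the exception below.
Note the exception: N has a higher first ionization energy than O, contrary to the simple trend — pairing an electron in O's 2p⁴ costs repulsion energy, so O ionizes more easily than half-filled N (2p³).
Tabulated first ionization energy (kJ/mol): Li 520, B 801, C 1086, N 1402, O 1314, Ne 2081.
So from highest to lowest: Ne > N > O > C > B > Li.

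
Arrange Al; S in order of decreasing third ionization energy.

S > Al

The third ionization energy removes an electron from the +2 ion. For each element: Al²⁺ still has 1 valence electron; S²⁺ still has 4 valence electrons.
All are still removing valence electrons, so compare the +2 ions as you would atoms: IE_3 generally rises across a period (higher Z_eff) and falls down a group (larger shell), subject to the usual subshell exceptions.
Valence configurations: Al²⁺ [Ne]3s¹, S²⁺ [Ne]3s²3p².
Tabulated IE_3 (kJ/mol): Al 2745, S 3357.
Hence IE_3: Al < S.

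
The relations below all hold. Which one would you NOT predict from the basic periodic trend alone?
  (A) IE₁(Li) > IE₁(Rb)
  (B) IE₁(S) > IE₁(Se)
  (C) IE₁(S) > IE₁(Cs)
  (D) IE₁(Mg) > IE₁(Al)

(D)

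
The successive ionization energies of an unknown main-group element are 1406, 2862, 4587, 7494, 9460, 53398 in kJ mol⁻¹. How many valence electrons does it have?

5

Look for the largest jump between consecutive ionization energies: IE6/IE5 ≈ 5.6, far larger than any earlier ratio.
That jump marks the point where a core electron is being removed. So the atom has 5 valence electrons.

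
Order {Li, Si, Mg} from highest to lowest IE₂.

Consider each +1 ion: Li⁺ is the bare [He] core; Si⁺ still has 3 valence electrons; Mg⁺ still has 1 valence electron.
Breaking into a closed-shell core is much more expensive than removing a leftover valence electron — Li has the largest IE_2 here.
Valence configurations: Si⁺ [Ne]3s²3p¹, Mg⁺ [Ne]3s¹.
The numbers (kJ/mol): Li 7298, Si 1577, Mg 1451.
So the second ionization energies run Mg < Si < Li.

Li > Si > Mg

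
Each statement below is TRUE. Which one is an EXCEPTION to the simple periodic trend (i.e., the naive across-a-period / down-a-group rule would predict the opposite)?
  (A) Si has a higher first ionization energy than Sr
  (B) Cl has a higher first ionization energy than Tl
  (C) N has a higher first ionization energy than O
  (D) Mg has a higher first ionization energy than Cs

(C)

The general trend: first ionization energy increases across a period and decreases down a group.
(A) Si (period 3, group 14) vs Sr (period 5, group 2): the stated order agrees with the simple trend.
(B) Cl (period 3, group 17) vs Tl (period 6, group 13): the stated order agrees with the simple trend.
(C) N (period 2, group 15) vs O (period 2, group 16): the stated order contradicts the simple trend.
(D) Mg (period 3, group 2) vs Cs (period 6, group 1): the stated order agrees with the simple trend.
The exception is (C): pairing an electron in O's 2p⁴ costs repulsion energy, so O ionizes more easily than half-filled N (2p³).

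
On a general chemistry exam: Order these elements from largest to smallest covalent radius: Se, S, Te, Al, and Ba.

Ba, Te, Al, Se, S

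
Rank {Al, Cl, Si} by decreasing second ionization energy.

Cl > Al > Si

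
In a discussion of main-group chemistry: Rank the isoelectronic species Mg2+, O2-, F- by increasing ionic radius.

Mg2+ < F- < O2-

All of these have 10 electrons, so size is governed by nuclear charge alone: the more protons, the stronger the pull on the same electron cloud, and the smaller the ion.
Nuclear charges: Mg2+ (Z=12), F- (Z=9), O2- (Z=8).
Smallest to largest: Mg2+ < F- < O2-.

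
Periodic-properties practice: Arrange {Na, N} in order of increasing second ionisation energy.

N, Na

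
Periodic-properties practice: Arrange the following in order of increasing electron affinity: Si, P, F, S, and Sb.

P < Sb < Si < S < F

F is in period 2, group 17; Si is in period 3, group 14; P is in period 3, group 15; S is in period 3, group 16; Sb is in period 5, group 15.
Adding an electron releases more energy for atoms nearer the top right (short of the noble gases).
These span different periods and groups, so the two trends combine.
Sb > P: this pair runs against the simple trend — see the exception note.
Si > Sb: period and group pull opposite ways; the down-group shift dominates (134 vs 103 kJ/mol).
S > Si: S lies to the right of Si in period 3, so the across-period effect alone puts S higher.
F > S: both effects reinforce here, so F is clearly the higher of the two.
Note the exception: Sb has a higher electron affinity than P, contrary to the simple trend — both are half-filled np³, but the pairing/repulsion penalty for the added electron shrinks as the p orbitals become larger and more diffuse down the group, and for Sb that outweighs the weaker nuclear attraction.
Note the exception: Si has a higher electron affinity than P, contrary to the simple trend — adding an electron to P's half-filled 3p³ is unfavourable, so Si (3p²) has the more exothermic EA.
Approximate values (kJ/mol): F 328, Si 134, P 72, S 200, Sb 103.
So from lowest to highest: P < Sb < Si < S < F.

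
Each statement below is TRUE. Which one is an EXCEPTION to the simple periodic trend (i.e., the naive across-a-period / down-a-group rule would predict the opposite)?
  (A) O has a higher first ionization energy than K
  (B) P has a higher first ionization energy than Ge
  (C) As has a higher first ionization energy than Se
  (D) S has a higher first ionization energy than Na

(C)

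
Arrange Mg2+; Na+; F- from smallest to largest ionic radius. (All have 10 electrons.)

All of these have 10 electrons, so size is governed by nuclear charge alone: the more protons, the stronger the pull on the same electron cloud, and the smaller the ion.
Nuclear charges: Mg2+ (Z=12), Na+ (Z=11), F- (Z=9).
Smallest to largest: Mg2+ < Na+ < F-.

Mg2+, Na+, F-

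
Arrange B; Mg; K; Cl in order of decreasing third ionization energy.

Mg > K > Cl > B

IE_3 is the cost of taking one more electron from the +2 cation: B²⁺ still has 1 valence electron; Mg²⁺ is the bare [Ne] core; K²⁺ is already 1 electron into the core; Cl²⁺ still has 5 valence electrons.
Core electrons are held far more tightly than valence electrons, so K and Mg top the IE_3 order.
Valence configurations: B²⁺ [He]2s¹, Cl²⁺ [Ne]3s²3p³.
The numbers (kJ/mol): B 3660, Mg 7733, K 4420, Cl 3822.
Putting it together, IE_3: B < Cl < K < Mg.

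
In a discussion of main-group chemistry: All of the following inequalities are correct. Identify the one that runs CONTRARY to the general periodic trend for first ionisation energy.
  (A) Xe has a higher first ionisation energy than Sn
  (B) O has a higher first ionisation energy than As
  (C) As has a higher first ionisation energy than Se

The general trend: first ionisation energy increases across a period and decreases down a group.
(A) Xe (period 5, group 18) vs Sn (period 5, group 14): the stated order agrees with the simple trend.
(B) O (period 2, group 16) vs As (period 4, group 15): the stated order agrees with the simple trend.
(C) As (period 4, group 15) vs Se (period 4, group 16): the stated order contradicts the simple trend.
The exception is (C): Se (4p⁴) ionizes more easily than half-filled As (4p³).

(C)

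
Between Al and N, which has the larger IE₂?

N

The second ionization energy removes an electron from the +1 ion. For each element: Al⁺ still has 2 valence electrons; N⁺ still has 4 valence electrons.
All are still removing valence electrons, so compare the +1 ions as you would atoms: IE_2 generally rises across a period (higher Z_eff) and falls down a group (larger shell), subject to the usual subshell exceptions.
Valence configurations: Al⁺ [Ne]3s², N⁺ [He]2s²2p².
Approximate IE_2 values (kJ/mol): Al 1817, N 2856.
So the second ionization energies run Al < N.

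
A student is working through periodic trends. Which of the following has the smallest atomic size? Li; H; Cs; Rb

H is in period 1, group 1; Li is in period 2, group 1; Rb is in period 5, group 1; Cs is in period 6, group 1.
Moving right in a period, electrons are added to the same shell under a stronger nuclear pull, so atoms get smaller; moving down, a new shell is opened and atoms get larger.
All are in group 1, so atomic radius increases down the group.
The smallest atomic size among these belongs to H.

H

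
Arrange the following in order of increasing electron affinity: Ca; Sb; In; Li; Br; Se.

Li is in period 2, group 1; Ca is in period 4, group 2; Se is in period 4, group 16; Br is in period 4, group 17; In is in period 5, group 13; Sb is in period 5, group 15.
Electron affinity generally becomes more exothermic across a period toward the halogens and less exothermic down a group.
These span different periods and groups, so the two trends combine.
In > Ca: period and group pull opposite ways; the across-period shift dominates (29 vs 2 kJ/mol).
Li > In: period and group pull opposite ways; the down-group shift dominates (60 vs 29 kJ/mol).
Sb > Li: period and group pull opposite ways; the across-period shift dominates (103 vs 60 kJ/mol).
Se > Sb: relative to Sb, both the across-period and down-group shifts push Se's electron affinity up.
Br > Se: Br lies to the right of Se in period 4, so the across-period effect alone puts Br higher.
For reference (kJ/mol): Li 60, Ca 2, Se 195, Br 325, In 29, Sb 103.
So from lowest to highest: Ca < In < Li < Sb < Se < Br.

Ca, In, Li, Sb, Se, Br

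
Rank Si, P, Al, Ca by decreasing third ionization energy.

Consider each +2 ion: Si²⁺ still has 2 valence electrons; P²⁺ still has 3 valence electrons; Al²⁺ still has 1 valence electron; Ca²⁺ is the bare [Ar] core.
Breaking into a closed-shell core is much more expensive than removing a leftover valence electron — Ca has the largest IE_3 here.
Valence configurations: Si²⁺ [Ne]3s², P²⁺ [Ne]3s²3p¹, Al²⁺ [Ne]3s¹.
P²⁺ loses a lone 3p electron whereas Si²⁺ must break into a filled 3s² pair, so IE_3(Si) > IE_3(P) even though P has the higher nuclear charge.
Tabulated IE_3 (kJ/mol): Si 3232, P 2914, Al 2745, Ca 4912.
Hence IE_3: Al < P < Si < Ca.

Ca > Si > P > Al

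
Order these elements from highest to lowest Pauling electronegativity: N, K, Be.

N > Be > K

Be is in period 2, group 2; N is in period 2, group 15; K is in period 4, group 1.
Atoms toward the upper right of the periodic table pull bonding electrons most strongly.
Here both period and group differ, so the two effects have to be weighed against each other.
Be > K: relative to K, both the across-period and down-group shifts push Be's electronegativity up.
N > Be: N lies to the right of Be in period 2, so the across-period effect alone puts N higher.
Tabulated electronegativity (Pauling): Be 1.57, N 3.04, K 0.82.
So from highest to lowest: N > Be > K.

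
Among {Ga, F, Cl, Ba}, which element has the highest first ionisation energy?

First ionization energy rises across a period (greater Z_eff holds electrons more tightly) and falls down a group (valence electrons are farther from the nucleus).
Neither a single period nor a single group — weigh both effects.
Ga > Ba: relative to Ba, both the across-period and down-group shifts push Ga's first ionization energy up.
Cl > Ga: relative to Ga, both the across-period and down-group shifts push Cl's first ionization energy up.
F > Cl: they share group 17; the group trend gives F the larger value.
For reference (kJ/mol): F 1681, Cl 1251, Ga 579, Ba 503.
The highest first ionisation energy among these belongs to F.

F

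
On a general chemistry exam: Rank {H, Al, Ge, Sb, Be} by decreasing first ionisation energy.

H > Be > Sb > Ge > Al

H is in period 1, group 1; Be is in period 2, group 2; Al is in period 3, group 13; Ge is in period 4, group 14; Sb is in period 5, group 15.
Removing the outermost electron gets harder across a period and easier down a group.
A diagonal step moves right (one effect) and down (the opposite effect) at once.
Ge > Al: period and group pull opposite ways; the across-period shift dominates (762 vs 578 kJ/mol).
Sb > Ge: period and group pull opposite ways; the across-period shift dominates (831 vs 762 kJ/mol).
Be > Sb: period and group pull opposite ways; the down-group shift dominates (900 vs 831 kJ/mol).
H > Be: period and group pull opposite ways; the down-group shift dominates (1312 vs 900 kJ/mol).
For reference (kJ/mol): H 1312, Be 900, Al 578, Ge 762, Sb 831.
So from highest to lowest: H > Be > Sb > Ge > Al.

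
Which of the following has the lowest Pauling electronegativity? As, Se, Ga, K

K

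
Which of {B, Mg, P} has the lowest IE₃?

After 2 electrons have been removed, what remains? B²⁺ still has 1 valence electron; Mg²⁺ is the bare [Ne] core; P²⁺ still has 3 valence electrons.
Breaking into a closed-shell core is much more expensive than removing a leftover valence electron — Mg has the largest IE_3 here.
Valence configurations: B²⁺ [He]2s¹, P²⁺ [Ne]3s²3p¹.
Tabulated IE_3 (kJ/mol): B 3660, Mg 7733, P 2914.
Hence IE_3: P < B < Mg.

P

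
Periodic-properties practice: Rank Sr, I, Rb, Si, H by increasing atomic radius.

Across a period the added protons contract the valence shell; down a group each new principal shell makes the atom larger.
Neither a single period nor a single group — weigh both effects.
Si > H: the two effects oppose for this pair; the down-group effect wins (116 vs 32 pm).
I > Si: period and group pull opposite ways; the down-group shift dominates (133 vs 116 pm).
Sr > I: Sr lies to the left of I in period 5, so the across-period effect alone puts Sr larger.
Rb > Sr: Rb lies to the left of Sr in period 5, so the across-period effect alone puts Rb larger.
Tabulated atomic radius (pm): H 32, Si 116, Rb 210, Sr 185, I 133.
So from smallest to largest: H < Si < I < Sr < Rb.

H < Si < I < Sr < Rb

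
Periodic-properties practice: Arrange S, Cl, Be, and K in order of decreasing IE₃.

Be > K > Cl > S

The third ionization energy removes an electron from the +2 ion. For each element: S²⁺ still has 4 valence electrons; Cl²⁺ still has 5 valence electrons; Be²⁺ is the bare [He] core; K²⁺ is already 1 electron into the core.
Breaking into a closed-shell core is much more expensive than removing a leftover valence electron — K and Be have the largest IE_3 here.
Valence configurations: S²⁺ [Ne]3s²3p², Cl²⁺ [Ne]3s²3p³.
Approximate IE_3 values (kJ/mol): S 3357, Cl 3822, Be 14849, K 4420.
Putting it together, IE_3: S < Cl < K < Be.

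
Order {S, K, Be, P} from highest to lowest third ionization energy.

After 2 electrons have been removed, what remains? S²⁺ still has 4 valence electrons; K²⁺ is already 1 electron into the core; Be²⁺ is the bare [He] core; P²⁺ still has 3 valence electrons.
Breaking into a closed-shell core is much more expensive than removing a leftover valence electron — K and Be have the largest IE_3 here.
Valence configurations: S²⁺ [Ne]3s²3p², P²⁺ [Ne]3s²3p¹.
Tabulated IE_3 (kJ/mol): S 3357, K 4420, Be 14849, P 2914.
Putting it together, IE_3: P < S < K < Be.

Be, K, S, P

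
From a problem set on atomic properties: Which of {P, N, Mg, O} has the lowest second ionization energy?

IE_2 is the cost of taking one more electron from the +1 cation: P⁺ still has 4 valence electrons; N⁺ still has 4 valence electrons; Mg⁺ still has 1 valence electron; O⁺ still has 5 valence electrons.
All are still removing valence electrons, so compare the +1 ions as you would atoms: IE_2 generally rises across a period (higher Z_eff) and falls down a group (larger shell), subject to the usual subshell exceptions.
Valence configurations: P⁺ [Ne]3s²3p², N⁺ [He]2s²2p², Mg⁺ [Ne]3s¹, O⁺ [He]2s²2p³.
Approximate IE_2 values (kJ/mol): P 1907, N 2856, Mg 1451, O 3388.
Overall IE_2 order: Mg < P < N < O.

Mg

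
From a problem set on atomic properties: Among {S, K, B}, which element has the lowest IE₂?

IE_2 is the cost of taking one more electron from the +1 cation: S⁺ still has 5 valence electrons; K⁺ is the bare [Ar] core; B⁺ still has 2 valence electrons.
Core electrons are held far more tightly than valence electrons, so K tops the IE_2 order.
Valence configurations: S⁺ [Ne]3s²3p³, B⁺ [He]2s².
Tabulated IE_2 (kJ/mol): S 2252, K 3052, B 2427.
Overall IE_2 order: S < B < K.

S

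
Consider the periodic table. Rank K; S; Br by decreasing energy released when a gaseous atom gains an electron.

Br > S > K

S is in period 3, group 16; K is in period 4, group 1; Br is in period 4, group 17.
Electron affinity generally becomes more exothermic across a period toward the halogens and less exothermic down a group.
Neither a single period nor a single group — weigh both effects.
S > K: relative to K, both the across-period and down-group shifts push S's electron affinity up.
Br > S: period and group pull opposite ways; the across-period shift dominates (325 vs 200 kJ/mol).
For reference (kJ/mol): S 200, K 48, Br 325.
So from highest to lowest: Br > S > K.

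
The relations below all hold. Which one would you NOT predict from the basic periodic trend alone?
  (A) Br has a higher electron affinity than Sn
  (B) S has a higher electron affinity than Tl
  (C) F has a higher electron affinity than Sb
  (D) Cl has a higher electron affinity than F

The general trend: electron affinity increases across a period and decreases down a group.
(A) Br (period 4, group 17) vs Sn (period 5, group 14): the stated order agrees with the simple trend.
(B) S (period 3, group 16) vs Tl (period 6, group 13): the stated order agrees with the simple trend.
(C) F (period 2, group 17) vs Sb (period 5, group 15): the stated order agrees with the simple trend.
(D) Cl (period 3, group 17) vs F (period 2, group 17): the stated order contradicts the simple trend.
The exception is (D): F's small 2p subshell makes the incoming electron feel strong e⁻–e⁻ repulsion, so Cl actually releases more energy on gaining an electron.

(D)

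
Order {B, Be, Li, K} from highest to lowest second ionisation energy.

Li, K, B, Be

After 1 electron has been removed, what remains? B⁺ still has 2 valence electrons; Be⁺ still has 1 valence electron; Li⁺ is the bare [He] core; K⁺ is the bare [Ar] core.
Pulling an electron out of a noble-gas core costs far more than removing a remaining valence electron, so K and Li sit at the high end of IE_2.
Valence configurations: B⁺ [He]2s², Be⁺ [He]2s¹.
Approximate IE_2 values (kJ/mol): B 2427, Be 1757, Li 7298, K 3052.
Putting it together, IE_2: Be < B < K < Li.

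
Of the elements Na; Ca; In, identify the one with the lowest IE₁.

Na

Na is in period 3, group 1; Ca is in period 4, group 2; In is in period 5, group 13.
IE₁ increases left→right with effective nuclear charge and decreases top→bottom as the valence shell moves farther out.
These sit on a diagonal, where the across-period and down-group effects partly cancel.
In > Na: the two effects oppose for this pair; the across-period effect wins (558 vs 496 kJ/mol).
Ca > In: the two effects oppose for this pair; the down-group effect wins (590 vs 558 kJ/mol).
Tabulated first ionization energy (kJ/mol): Na 496, Ca 590, In 558.
The lowest IE₁ among these belongs to Na.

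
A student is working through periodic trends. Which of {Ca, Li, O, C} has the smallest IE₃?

C

IE_3 is the cost of taking one more electron from the +2 cation: Ca²⁺ is the bare [Ar] core; Li²⁺ is already 1 electron into the core; O²⁺ still has 4 valence electrons; C²⁺ still has 2 valence electrons.
Usually core removal costs more than valence removal, but here the competition is close: a tightly held n=2 valence electron can cost more to remove than an n=3 core electron, so the actual values have to decide it.
Valence configurations: O²⁺ [He]2s²2p², C²⁺ [He]2s².
Approximate IE_3 values (kJ/mol): Ca 4912, Li 11815, O 5300, C 4620.
Putting it together, IE_3: C < Ca < O < Li.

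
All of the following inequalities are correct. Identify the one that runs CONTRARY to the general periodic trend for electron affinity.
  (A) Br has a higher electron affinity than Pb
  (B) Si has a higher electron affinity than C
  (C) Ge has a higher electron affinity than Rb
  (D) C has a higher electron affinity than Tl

(B)

The general trend: electron affinity increases across a period and decreases down a group.
(A) Br (period 4, group 17) vs Pb (period 6, group 14): the stated order agrees with the simple trend.
(B) Si (period 3, group 14) vs C (period 2, group 14): the stated order contradicts the simple trend.
(C) Ge (period 4, group 14) vs Rb (period 5, group 1): the stated order agrees with the simple trend.
(D) C (period 2, group 14) vs Tl (period 6, group 13): the stated order agrees with the simple trend.
The exception is (B): Si's larger, more diffuse 3p orbitals accept an added electron slightly more readily than C's compact 2p.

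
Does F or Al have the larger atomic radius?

Al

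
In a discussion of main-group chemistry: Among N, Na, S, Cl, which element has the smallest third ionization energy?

S

IE_3 is the cost of taking one more electron from the +2 cation: N²⁺ still has 3 valence electrons; Na²⁺ is already 1 electron into the core; S²⁺ still has 4 valence electrons; Cl²⁺ still has 5 valence electrons.
Breaking into a closed-shell core is much more expensive than removing a leftover valence electron — Na has the largest IE_3 here.
Valence configurations: N²⁺ [He]2s²2p¹, S²⁺ [Ne]3s²3p², Cl²⁺ [Ne]3s²3p³.
The numbers (kJ/mol): N 4578, Na 6910, S 3357, Cl 3822.
So the third ionization energies run S < Cl < N < Na.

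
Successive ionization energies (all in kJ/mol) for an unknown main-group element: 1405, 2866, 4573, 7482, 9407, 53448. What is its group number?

Look for the largest jump between consecutive ionization energies: IE6/IE5 ≈ 5.7, far larger than any earlier ratio.
That jump marks the point where a core electron is being removed. So the atom has 5 valence electrons.
A main-group element with 5 valence electrons is in group 15.

Group 15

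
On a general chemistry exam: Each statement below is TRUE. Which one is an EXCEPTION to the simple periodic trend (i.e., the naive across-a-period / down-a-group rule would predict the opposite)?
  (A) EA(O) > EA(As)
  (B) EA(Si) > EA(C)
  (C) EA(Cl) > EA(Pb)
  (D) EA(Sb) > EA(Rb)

The general trend: electron affinity increases across a period and decreases down a group.
(A) O (period 2, group 16) vs As (period 4, group 15): the stated order agrees with the simple trend.
(B) Si (period 3, group 14) vs C (period 2, group 14): the stated order contradicts the simple trend.
(C) Cl (period 3, group 17) vs Pb (period 6, group 14): the stated order agrees with the simple trend.
(D) Sb (period 5, group 15) vs Rb (period 5, group 1): the stated order agrees with the simple trend.
The exception is (B): Si's larger, more diffuse 3p orbitals accept an added electron slightly more readily than C's compact 2p.

(B)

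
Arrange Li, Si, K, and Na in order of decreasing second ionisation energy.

Li > Na > K > Si

IE_2 is the cost of taking one more electron from the +1 cation: Li⁺ is the bare [He] core; Si⁺ still has 3 valence electrons; K⁺ is the bare [Ar] core; Na⁺ is the bare [Ne] core.
Breaking into a closed-shell core is much more expensive than removing a leftover valence electron — K, Na and Li have the largest IE_2 here.
Tabulated IE_2 (kJ/mol): Li 7298, Si 1577, K 3052, Na 4562.
Overall IE_2 order: Si < K < Na < Li.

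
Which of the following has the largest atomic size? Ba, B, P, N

B is in period 2, group 13; N is in period 2, group 15; P is in period 3, group 15; Ba is in period 6, group 2.
Atomic radius shrinks across a period as nuclear charge pulls the same shell inward, and grows down a group as new shells are added.
Neither a single period nor a single group — weigh both effects.
B > N: both are in period 2; the period trend gives B the larger value.
P > B: the two effects oppose for this pair; the down-group effect wins (111 vs 85 pm).
Ba > P: relative to P, both the across-period and down-group shifts push Ba's atomic radius up.
For reference (pm): B 85, N 71, P 111, Ba 196.
The largest atomic size among these belongs to Ba.

Ba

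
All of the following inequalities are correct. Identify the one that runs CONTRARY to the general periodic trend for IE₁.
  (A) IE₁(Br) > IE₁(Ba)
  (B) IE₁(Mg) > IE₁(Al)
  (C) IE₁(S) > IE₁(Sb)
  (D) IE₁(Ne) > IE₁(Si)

(B)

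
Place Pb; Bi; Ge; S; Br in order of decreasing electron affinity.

Br, S, Ge, Bi, Pb

S is in period 3, group 16; Ge is in period 4, group 14; Br is in period 4, group 17; Pb is in period 6, group 14; Bi is in period 6, group 15.
Adding an electron releases more energy for atoms nearer the top right (short of the noble gases).
These span different periods and groups, so the two trends combine.
Bi > Pb: Bi lies to the right of Pb in period 6, so the across-period effect alone puts Bi higher.
Ge > Bi: period and group pull opposite ways; the down-group shift dominates (119 vs 91 kJ/mol).
S > Ge: both effects reinforce here, so S is clearly the higher of the two.
Br > S: the two effects oppose for this pair; the across-period effect wins (325 vs 200 kJ/mol).
Tabulated electron affinity (kJ/mol): S 200, Ge 119, Br 325, Pb 35, Bi 91.
So from highest to lowest: Br > S > Ge > Bi > Pb.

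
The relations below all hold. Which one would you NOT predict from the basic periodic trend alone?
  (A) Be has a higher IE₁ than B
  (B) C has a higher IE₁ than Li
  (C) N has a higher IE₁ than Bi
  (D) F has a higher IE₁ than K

The general trend: IE₁ increases across a period and decreases down a group.
(A) Be (period 2, group 2) vs B (period 2, group 13): the stated order contradicts the simple trend.
(B) C (period 2, group 14) vs Li (period 2, group 1): the stated order agrees with the simple trend.
(C) N (period 2, group 15) vs Bi (period 6, group 15): the stated order agrees with the simple trend.
(D) F (period 2, group 17) vs K (period 4, group 1): the stated order agrees with the simple trend.
The exception is (A): removing B's lone 2p electron is easier than breaking Be's filled 2s².

(A)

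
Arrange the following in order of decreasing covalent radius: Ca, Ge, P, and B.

Ca > Ge > P > B

Across a period the added protons contract the valence shell; down a group each new principal shell makes the atom larger.
Here both period and group differ, so the two effects have to be weighed against each other.
P > B: the two effects oppose for this pair; the down-group effect wins (111 vs 85 pm).
Ge > P: relative to P, both the across-period and down-group shifts push Ge's atomic radius up.
Ca > Ge: both are in period 4; the period trend gives Ca the larger value.
For reference (pm): B 85, P 111, Ca 171, Ge 121.
So from largest to smallest: Ca > Ge > P > B.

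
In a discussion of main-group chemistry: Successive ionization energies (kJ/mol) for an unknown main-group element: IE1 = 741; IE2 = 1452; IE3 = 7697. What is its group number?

Group 2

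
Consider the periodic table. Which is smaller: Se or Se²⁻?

Se

Forming Se²⁻ adds 2 electrons to Se. More electron–electron repulsion in the same shell, with unchanged nuclear charge, lets the cloud expand.
An anion is larger than its parent atom: Se²⁻ > Se.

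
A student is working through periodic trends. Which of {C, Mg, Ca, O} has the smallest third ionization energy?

C

Consider each +2 ion: C²⁺ still has 2 valence electrons; Mg²⁺ is the bare [Ne] core; Ca²⁺ is the bare [Ar] core; O²⁺ still has 4 valence electrons.
Usually core removal costs more than valence removal, but here the competition is close: a tightly held n=2 valence electron can cost more to remove than an n=3 core electron, so the actual values have to decide it.
Valence configurations: C²⁺ [He]2s², O²⁺ [He]2s²2p².
Approximate IE_3 values (kJ/mol): C 4620, Mg 7733, Ca 4912, O 5300.
Hence IE_3: C < Ca < O < Mg.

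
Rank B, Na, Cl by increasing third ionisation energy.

After 2 electrons have been removed, what remains? B²⁺ still has 1 valence electron; Na²⁺ is already 1 electron into the core; Cl²⁺ still has 5 valence electrons.
Core electrons are held far more tightly than valence electrons, so Na tops the IE_3 order.
Valence configurations: B²⁺ [He]2s¹, Cl²⁺ [Ne]3s²3p³.
The numbers (kJ/mol): B 3660, Na 6910, Cl 3822.
So the third ionization energies run B < Cl < Na.

B < Cl < Na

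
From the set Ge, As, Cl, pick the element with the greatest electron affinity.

Cl is in period 3, group 17; Ge is in period 4, group 14; As is in period 4, group 15.
Adding an electron releases more energy for atoms nearer the top right (short of the noble gases).
Here both period and group differ, so the two effects have to be weighed against each other.
Ge > As: this pair runs against the simple trend — see the exception note.
Cl > Ge: relative to Ge, both the across-period and down-group shifts push Cl's electron affinity up.
Note the exception: Ge has a higher electron affinity than As, contrary to the simple trend — adding an electron to As's half-filled 4p³ is unfavourable, so Ge (4p²) has the more exothermic EA.
For reference (kJ/mol): Cl 349, Ge 119, As 78.
The greatest electron affinity among these belongs to Cl.

Cl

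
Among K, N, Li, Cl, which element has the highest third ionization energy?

Consider each +2 ion: K²⁺ is already 1 electron into the core; N²⁺ still has 3 valence electrons; Li²⁺ is already 1 electron into the core; Cl²⁺ still has 5 valence electrons.
Usually core removal costs more than valence removal, but here the competition is close: a tightly held n=2 valence electron can cost more to remove than an n=3 core electron, so the actual values have to decide it.
Valence configurations: N²⁺ [He]2s²2p¹, Cl²⁺ [Ne]3s²3p³.
The numbers (kJ/mol): K 4420, N 4578, Li 11815, Cl 3822.
Hence IE_3: Cl < K < N < Li.

Li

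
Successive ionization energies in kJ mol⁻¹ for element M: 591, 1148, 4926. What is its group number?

Look for the largest jump between consecutive ionization energies: IE3/IE2 ≈ 4.3, far larger than any earlier ratio.
That jump marks the point where a core electron is being removed. So the atom has 2 valence electrons.
A main-group element with 2 valence electrons is in group 2.

Group 2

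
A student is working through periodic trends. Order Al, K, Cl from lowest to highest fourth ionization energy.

Cl, K, Al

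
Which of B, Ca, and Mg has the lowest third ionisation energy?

Consider each +2 ion: B²⁺ still has 1 valence electron; Ca²⁺ is the bare [Ar] core; Mg²⁺ is the bare [Ne] core.
Breaking into a closed-shell core is much more expensive than removing a leftover valence electron — Ca and Mg have the largest IE_3 here.
Approximate IE_3 values (kJ/mol): B 3660, Ca 4912, Mg 7733.
So the third ionization energies run B < Ca < Mg.

B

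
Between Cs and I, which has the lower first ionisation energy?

Cs

IE₁ increases left→right with effective nuclear charge and decreases top→bottom as the valence shell moves farther out.
Here both period and group differ, so the two effects have to be weighed against each other.
I > Cs: both effects reinforce here, so I is clearly the higher of the two.
Tabulated first ionization energy (kJ/mol): I 1008, Cs 376.
So Cs has the lower first ionisation energy (Cs < I).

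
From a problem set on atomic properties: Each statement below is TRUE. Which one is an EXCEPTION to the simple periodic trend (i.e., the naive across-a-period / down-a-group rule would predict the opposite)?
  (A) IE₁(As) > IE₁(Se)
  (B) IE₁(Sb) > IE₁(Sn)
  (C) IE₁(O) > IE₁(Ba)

(A)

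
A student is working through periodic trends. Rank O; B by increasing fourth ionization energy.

O < B

Consider each +3 ion: O³⁺ still has 3 valence electrons; B³⁺ is the bare [He] core.
Core electrons are held far more tightly than valence electrons, so B tops the IE_4 order.
Tabulated IE_4 (kJ/mol): O 7469, B 25026.
Overall IE_4 order: O < B.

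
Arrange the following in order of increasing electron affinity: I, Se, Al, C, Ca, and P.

Ca < Al < P < C < Se < I

C is in period 2, group 14; Al is in period 3, group 13; P is in period 3, group 15; Ca is in period 4, group 2; Se is in period 4, group 16; I is in period 5, group 17.
Atoms with high Z_eff and room in the valence shell (especially the halogens) have the most exothermic electron affinities.
Here both period and group differ, so the two effects have to be weighed against each other.
Al > Ca: relative to Ca, both the across-period and down-group shifts push Al's electron affinity up.
P > Al: P lies to the right of Al in period 3, so the across-period effect alone puts P higher.
C > P: period and group pull opposite ways; the down-group shift dominates (122 vs 72 kJ/mol).
Se > C: period and group pull opposite ways; the across-period shift dominates (195 vs 122 kJ/mol).
I > Se: period and group pull opposite ways; the across-period shift dominates (295 vs 195 kJ/mol).
For reference (kJ/mol): C 122, Al 42, P 72, Ca 2, Se 195, I 295.
So from lowest to highest: Ca < Al < P < C < Se < I.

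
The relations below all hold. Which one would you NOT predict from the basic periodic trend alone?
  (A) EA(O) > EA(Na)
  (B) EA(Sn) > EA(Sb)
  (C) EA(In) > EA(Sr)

(B)

The general trend: electron affinity increases across a period and decreases down a group.
(A) O (period 2, group 16) vs Na (period 3, group 1): the stated order agrees with the simple trend.
(B) Sn (period 5, group 14) vs Sb (period 5, group 15): the stated order contradicts the simple trend.
(C) In (period 5, group 13) vs Sr (period 5, group 2): the stated order agrees with the simple trend.
The exception is (B): adding an electron to Sb's half-filled 5p³ is unfavourable, so Sn has the more exothermic EA.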